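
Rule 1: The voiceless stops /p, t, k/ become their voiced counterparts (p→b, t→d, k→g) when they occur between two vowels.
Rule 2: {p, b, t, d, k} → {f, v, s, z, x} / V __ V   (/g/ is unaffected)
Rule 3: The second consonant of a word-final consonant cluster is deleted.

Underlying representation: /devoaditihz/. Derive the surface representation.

Rule 1 (intervocalic voicing): /t/ is a voiceless stop between vowels /i/ and /i/, so it voices to [d]. /devoaditihz/ → devoadidihz.
Rule 2 (intervocalic spirantization): /d/ is a stop between vowels /a/ and /i/, so it spirantizes to the fricative [z]. /d/ is a stop between vowels /i/ and /i/, so it spirantizes to the fricative [z]. /devoadidihz/ → devoazizihz.
Rule 3 (final cluster simplification): /z/ is the second consonant of a word-final cluster /hz/, so it deletes. /devoazizihz/ → devoazizih.

devoazizih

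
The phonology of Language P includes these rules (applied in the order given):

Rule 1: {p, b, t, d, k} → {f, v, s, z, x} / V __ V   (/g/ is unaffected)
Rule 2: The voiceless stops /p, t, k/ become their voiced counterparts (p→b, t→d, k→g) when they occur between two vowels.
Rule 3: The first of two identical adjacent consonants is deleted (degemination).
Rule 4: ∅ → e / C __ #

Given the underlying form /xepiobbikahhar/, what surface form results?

Rule 1 (intervocalic spirantization): /p/ is a stop between vowels /e/ and /i/, so it spirantizes to the fricative [f]. /k/ is a stop between vowels /i/ and /a/, so it spirantizes to the fricative [x]. /xepiobbikahhar/ → xefiobbixahhar.
Rule 2 (intervocalic voicing): no segment meets the environment; /xefiobbixahhar/ is unchanged.
Rule 3 (degemination): /bb/ is a geminate; the first /b/ deletes. /hh/ is a geminate; the first /h/ deletes. /xefiobbixahhar/ → xefiobixahar.
Rule 4 (final e-epenthesis): the form ends in the consonant /r/, so [e] is inserted word-finally. /xefiobixahar/ → xefiobixahare.

xefiobixahare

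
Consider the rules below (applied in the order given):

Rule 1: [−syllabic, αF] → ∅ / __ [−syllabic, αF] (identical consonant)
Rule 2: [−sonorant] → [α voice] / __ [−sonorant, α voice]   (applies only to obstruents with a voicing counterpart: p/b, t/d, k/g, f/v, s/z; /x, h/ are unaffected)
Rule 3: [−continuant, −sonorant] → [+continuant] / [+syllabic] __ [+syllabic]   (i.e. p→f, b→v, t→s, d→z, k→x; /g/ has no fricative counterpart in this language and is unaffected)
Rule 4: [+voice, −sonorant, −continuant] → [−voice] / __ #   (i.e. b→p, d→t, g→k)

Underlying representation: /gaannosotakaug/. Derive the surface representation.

gaanososaxauk

Rule 1 (degemination): /nn/ is a geminate; the first /n/ deletes. /gaannosotakaug/ → gaanosotakaug.
Rule 2 (regressive voicing assimilation): no segment meets the environment; /gaanosotakaug/ is unchanged.
Rule 3 (intervocalic spirantization): /t/ is a stop between vowels /o/ and /a/, so it spirantizes to the fricative [s]. /k/ is a stop between vowels /a/ and /a/, so it spirantizes to the fricative [x]. /gaanosotakaug/ → gaanososaxaug.
Rule 4 (final devoicing): /g/ is a voiced stop in word-final position, so it devoices to [k]. /gaanososaxaug/ → gaanososaxauk.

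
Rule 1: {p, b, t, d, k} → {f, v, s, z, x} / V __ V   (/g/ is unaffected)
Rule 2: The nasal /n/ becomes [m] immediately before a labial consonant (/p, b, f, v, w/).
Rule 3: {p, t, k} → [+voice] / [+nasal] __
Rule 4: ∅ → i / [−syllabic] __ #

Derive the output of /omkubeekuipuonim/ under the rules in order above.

omguveexuifuonimi

Rule 1 (intervocalic spirantization): /b/ is a stop between vowels /u/ and /e/, so it spirantizes to the fricative [v]. /k/ is a stop between vowels /e/ and /u/, so it spirantizes to the fricative [x]. /p/ is a stop between vowels /i/ and /u/, so it spirantizes to the fricative [f]. /omkubeekuipuonim/ → omkuveexuifuonim.
Rule 2 (nasal place assimilation): no segment meets the environment; /omkuveexuifuonim/ is unchanged.
Rule 3 (post-nasal voicing): /k/ is a voiceless stop immediately after the nasal /m/, so it voices to [g]. /omkuveexuifuonim/ → omguveexuifuonim.
Rule 4 (final i-epenthesis): the form ends in the consonant /m/, so [i] is inserted word-finally. /omguveexuifuonim/ → omguveexuifuonimi.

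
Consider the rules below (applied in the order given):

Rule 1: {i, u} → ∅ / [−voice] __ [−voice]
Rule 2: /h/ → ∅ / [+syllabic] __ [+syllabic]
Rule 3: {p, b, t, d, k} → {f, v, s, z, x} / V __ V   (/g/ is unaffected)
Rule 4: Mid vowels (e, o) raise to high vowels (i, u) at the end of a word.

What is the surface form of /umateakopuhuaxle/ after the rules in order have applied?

Rule 1 (high vowel syncope): /u/ is a high vowel flanked by voiceless consonants /p/ and /h/, so it deletes. /umateakopuhuaxle/ → umateakophuaxle.
Rule 2 (intervocalic h-deletion): no segment meets the environment; /umateakophuaxle/ is unchanged.
Rule 3 (intervocalic spirantization): /t/ is a stop between vowels /a/ and /e/, so it spirantizes to the fricative [s]. /k/ is a stop between vowels /a/ and /o/, so it spirantizes to the fricative [x]. /umateakophuaxle/ → umaseaxophuaxle.
Rule 4 (final vowel raising): /e/ is a mid vowel in word-final position, so it raises to [i]. /umaseaxophuaxle/ → umaseaxophuaxli.

umaseaxophuaxli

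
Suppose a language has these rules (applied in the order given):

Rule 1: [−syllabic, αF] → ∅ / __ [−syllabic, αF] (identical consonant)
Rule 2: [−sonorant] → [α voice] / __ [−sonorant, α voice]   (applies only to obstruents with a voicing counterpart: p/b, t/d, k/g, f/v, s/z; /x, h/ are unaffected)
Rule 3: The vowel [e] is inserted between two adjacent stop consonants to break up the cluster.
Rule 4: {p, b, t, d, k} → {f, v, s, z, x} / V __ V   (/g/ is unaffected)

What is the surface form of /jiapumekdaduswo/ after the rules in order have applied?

jiafumegezazuswo

Rule 1 (degemination): no segment meets the environment; /jiapumekdaduswo/ is unchanged.
Rule 2 (regressive voicing assimilation): /k/ precedes the voiced obstruent /d/, so it voices to [g] by assimilation. /jiapumekdaduswo/ → jiapumegdaduswo.
Rule 3 (stop-cluster e-epenthesis): /g/ and /d/ form a stop–stop cluster, so [e] is inserted between them. /jiapumegdaduswo/ → jiapumegedaduswo.
Rule 4 (intervocalic spirantization): /p/ is a stop between vowels /a/ and /u/, so it spirantizes to the fricative [f]. /d/ is a stop between vowels /e/ and /a/, so it spirantizes to the fricative [z]. /d/ is a stop between vowels /a/ and /u/, so it spirantizes to the fricative [z]. /jiapumegedaduswo/ → jiafumegezazuswo.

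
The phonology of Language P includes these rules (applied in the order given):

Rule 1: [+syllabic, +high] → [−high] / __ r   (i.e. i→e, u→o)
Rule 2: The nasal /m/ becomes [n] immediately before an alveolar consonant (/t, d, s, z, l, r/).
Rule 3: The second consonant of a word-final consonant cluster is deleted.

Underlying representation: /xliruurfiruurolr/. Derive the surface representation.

xleruorferuorol

Rule 1 (pre-rhotic lowering): /i/ is a high vowel immediately before /r/, so it lowers to [e]. /u/ is a high vowel immediately before /r/, so it lowers to [o]. /i/ is a high vowel immediately before /r/, so it lowers to [e]. /u/ is a high vowel immediately before /r/, so it lowers to [o]. /xliruurfiruurolr/ → xleruorferuorolr.
Rule 2 (nasal place assimilation): no segment meets the environment; /xleruorferuorolr/ is unchanged.
Rule 3 (final cluster simplification): /r/ is the second consonant of a word-final cluster /lr/, so it deletes. /xleruorferuorolr/ → xleruorferuorol.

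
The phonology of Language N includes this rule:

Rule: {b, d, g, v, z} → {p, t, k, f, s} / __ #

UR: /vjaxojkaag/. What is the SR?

vjaxojkaak

/g/ is a voiced obstruent in word-final position, so it devoices to [k].
The other instance of /v/ does not occur in the required environment and remains unchanged.
Surface form: [vjaxojkaak].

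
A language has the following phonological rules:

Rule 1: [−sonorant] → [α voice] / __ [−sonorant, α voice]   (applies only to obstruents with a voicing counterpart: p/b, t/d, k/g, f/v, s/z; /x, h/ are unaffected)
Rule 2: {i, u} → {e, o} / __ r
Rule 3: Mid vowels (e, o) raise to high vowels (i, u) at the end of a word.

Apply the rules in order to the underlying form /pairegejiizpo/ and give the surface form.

paeregejiispu

Rule 1 (regressive voicing assimilation): /z/ precedes the voiceless obstruent /p/, so it devoices to [s] by assimilation. /pairegejiizpo/ → pairegejiispo.
Rule 2 (pre-rhotic lowering): /i/ is a high vowel immediately before /r/, so it lowers to [e]. /pairegejiispo/ → paeregejiispo.
Rule 3 (final vowel raising): /o/ is a mid vowel in word-final position, so it raises to [u]. /paeregejiispo/ → paeregejiispu.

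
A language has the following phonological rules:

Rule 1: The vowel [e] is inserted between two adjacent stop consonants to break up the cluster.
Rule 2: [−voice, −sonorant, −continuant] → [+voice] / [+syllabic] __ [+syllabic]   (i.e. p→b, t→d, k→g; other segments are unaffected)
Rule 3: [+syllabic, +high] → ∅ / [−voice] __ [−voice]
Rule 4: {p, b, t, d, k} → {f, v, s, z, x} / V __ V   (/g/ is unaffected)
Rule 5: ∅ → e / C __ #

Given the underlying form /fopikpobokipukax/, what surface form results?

fovigevovogivugaxe

Rule 1 (stop-cluster e-epenthesis): /k/ and /p/ form a stop–stop cluster, so [e] is inserted between them. /fopikpobokipukax/ → fopikepobokipukax.
Rule 2 (intervocalic voicing): /p/ is a voiceless stop between vowels /o/ and /i/, so it voices to [b]. /k/ is a voiceless stop between vowels /i/ and /e/, so it voices to [g]. /p/ is a voiceless stop between vowels /e/ and /o/, so it voices to [b]. /k/ is a voiceless stop between vowels /o/ and /i/, so it voices to [g]. /p/ is a voiceless stop between vowels /i/ and /u/, so it voices to [b]. /k/ is a voiceless stop between vowels /u/ and /a/, so it voices to [g]. /fopikepobokipukax/ → fobigebobogibugax.
Rule 3 (high vowel syncope): no segment meets the environment; /fobigebobogibugax/ is unchanged.
Rule 4 (intervocalic spirantization): /b/ is a stop between vowels /o/ and /i/, so it spirantizes to the fricative [v]. /b/ is a stop between vowels /e/ and /o/, so it spirantizes to the fricative [v]. /b/ is a stop between vowels /o/ and /o/, so it spirantizes to the fricative [v]. /b/ is a stop between vowels /i/ and /u/, so it spirantizes to the fricative [v]. /fobigebobogibugax/ → fovigevovogivugax.
Rule 5 (final e-epenthesis): the form ends in the consonant /x/, so [e] is inserted word-finally. /fovigevovogivugax/ → fovigevovogivugaxe.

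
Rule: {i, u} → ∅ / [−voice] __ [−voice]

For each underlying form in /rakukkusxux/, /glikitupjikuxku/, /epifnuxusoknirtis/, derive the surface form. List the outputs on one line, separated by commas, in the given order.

/rakukkusxux/: /u/ is a high vowel flanked by voiceless consonants /k/ and /k/, so it deletes. /u/ is a high vowel flanked by voiceless consonants /k/ and /s/, so it deletes. /u/ is a high vowel flanked by voiceless consonants /x/ and /x/, so it deletes. → [rakkksxx].
/glikitupjikuxku/: /i/ is a high vowel flanked by voiceless consonants /k/ and /t/, so it deletes. /u/ is a high vowel flanked by voiceless consonants /t/ and /p/, so it deletes. /u/ is a high vowel flanked by voiceless consonants /k/ and /x/, so it deletes. → [gliktpjikxku].
/epifnuxusoknirtis/: /i/ is a high vowel flanked by voiceless consonants /p/ and /f/, so it deletes. /u/ is a high vowel flanked by voiceless consonants /x/ and /s/, so it deletes. /i/ is a high vowel flanked by voiceless consonants /t/ and /s/, so it deletes. → [epfnuxsoknirts].

rakkksxx, gliktpjikxku, epfnuxsoknirts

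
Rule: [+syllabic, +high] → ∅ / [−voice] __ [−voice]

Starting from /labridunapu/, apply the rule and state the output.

No segment of /labridunapu/ meets the structural description of the rule, so the form surfaces unchanged.

labridunapu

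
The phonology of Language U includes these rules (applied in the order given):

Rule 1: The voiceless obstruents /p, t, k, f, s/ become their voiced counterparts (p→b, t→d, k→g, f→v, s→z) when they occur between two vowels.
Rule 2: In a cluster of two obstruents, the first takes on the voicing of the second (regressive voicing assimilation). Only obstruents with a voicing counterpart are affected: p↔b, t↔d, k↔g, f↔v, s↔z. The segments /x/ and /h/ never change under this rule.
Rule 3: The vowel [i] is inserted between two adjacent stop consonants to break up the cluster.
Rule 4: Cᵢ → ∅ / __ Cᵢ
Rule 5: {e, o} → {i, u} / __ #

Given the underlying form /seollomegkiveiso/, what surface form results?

Rule 1 (intervocalic voicing): /s/ is a voiceless obstruent between vowels /i/ and /o/, so it voices to [z]. /seollomegkiveiso/ → seollomegkiveizo.
Rule 2 (regressive voicing assimilation): /g/ precedes the voiceless obstruent /k/, so it devoices to [k] by assimilation. /seollomegkiveizo/ → seollomekkiveizo.
Rule 3 (stop-cluster i-epenthesis): /k/ and /k/ form a stop–stop cluster, so [i] is inserted between them. /seollomekkiveizo/ → seollomekikiveizo.
Rule 4 (degemination): /ll/ is a geminate; the first /l/ deletes. /seollomekikiveizo/ → seolomekikiveizo.
Rule 5 (final vowel raising): /o/ is a mid vowel in word-final position, so it raises to [u]. /seolomekikiveizo/ → seolomekikiveizu.

seolomekikiveizu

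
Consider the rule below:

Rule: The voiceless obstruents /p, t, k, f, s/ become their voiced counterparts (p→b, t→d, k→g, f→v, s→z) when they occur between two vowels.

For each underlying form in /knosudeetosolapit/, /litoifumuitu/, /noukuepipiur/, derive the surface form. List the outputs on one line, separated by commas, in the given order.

/knosudeetosolapit/: /s/ is a voiceless obstruent between vowels /o/ and /u/, so it voices to [z]. /t/ is a voiceless obstruent between vowels /e/ and /o/, so it voices to [d]. /s/ is a voiceless obstruent between vowels /o/ and /o/, so it voices to [z]. /p/ is a voiceless obstruent between vowels /a/ and /i/, so it voices to [b]. → [knozudeedozolabit].
/litoifumuitu/: /t/ is a voiceless obstruent between vowels /i/ and /o/, so it voices to [d]. /f/ is a voiceless obstruent between vowels /i/ and /u/, so it voices to [v]. /t/ is a voiceless obstruent between vowels /i/ and /u/, so it voices to [d]. → [lidoivumuidu].
/noukuepipiur/: /k/ is a voiceless obstruent between vowels /u/ and /u/, so it voices to [g]. /p/ is a voiceless obstruent between vowels /e/ and /i/, so it voices to [b]. /p/ is a voiceless obstruent between vowels /i/ and /i/, so it voices to [b]. → [nouguebibiur].

knozudeedozolabit, lidoivumuidu, nouguebibiur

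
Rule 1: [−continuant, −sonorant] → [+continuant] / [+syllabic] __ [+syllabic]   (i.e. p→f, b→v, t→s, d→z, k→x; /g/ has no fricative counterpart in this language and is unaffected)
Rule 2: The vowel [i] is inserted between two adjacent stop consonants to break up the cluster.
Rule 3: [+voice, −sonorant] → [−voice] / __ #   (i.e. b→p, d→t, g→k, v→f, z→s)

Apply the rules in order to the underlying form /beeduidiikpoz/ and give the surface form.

Rule 1 (intervocalic spirantization): /d/ is a stop between vowels /e/ and /u/, so it spirantizes to the fricative [z]. /d/ is a stop between vowels /i/ and /i/, so it spirantizes to the fricative [z]. /beeduidiikpoz/ → beezuiziikpoz.
Rule 2 (stop-cluster i-epenthesis): /k/ and /p/ form a stop–stop cluster, so [i] is inserted between them. /beezuiziikpoz/ → beezuiziikipoz.
Rule 3 (final devoicing): /z/ is a voiced obstruent in word-final position, so it devoices to [s]. /beezuiziikipoz/ → beezuiziikipos.

beezuiziikipos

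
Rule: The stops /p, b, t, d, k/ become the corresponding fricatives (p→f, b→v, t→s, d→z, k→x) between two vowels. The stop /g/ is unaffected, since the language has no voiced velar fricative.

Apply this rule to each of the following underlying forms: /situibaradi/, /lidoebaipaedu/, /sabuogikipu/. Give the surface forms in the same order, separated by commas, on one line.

/situibaradi/: /t/ is a stop between vowels /i/ and /u/, so it spirantizes to the fricative [s]. /b/ is a stop between vowels /i/ and /a/, so it spirantizes to the fricative [v]. /d/ is a stop between vowels /a/ and /i/, so it spirantizes to the fricative [z]. → [sisuivarazi].
/lidoebaipaedu/: /d/ is a stop between vowels /i/ and /o/, so it spirantizes to the fricative [z]. /b/ is a stop between vowels /e/ and /a/, so it spirantizes to the fricative [v]. /p/ is a stop between vowels /i/ and /a/, so it spirantizes to the fricative [f]. /d/ is a stop between vowels /e/ and /u/, so it spirantizes to the fricative [z]. → [lizoevaifaezu].
/sabuogikipu/: /b/ is a stop between vowels /a/ and /u/, so it spirantizes to the fricative [v]. /k/ is a stop between vowels /i/ and /i/, so it spirantizes to the fricative [x]. /p/ is a stop between vowels /i/ and /u/, so it spirantizes to the fricative [f]. → [savuogixifu].

sisuivarazi, lizoevaifaezu, savuogixifu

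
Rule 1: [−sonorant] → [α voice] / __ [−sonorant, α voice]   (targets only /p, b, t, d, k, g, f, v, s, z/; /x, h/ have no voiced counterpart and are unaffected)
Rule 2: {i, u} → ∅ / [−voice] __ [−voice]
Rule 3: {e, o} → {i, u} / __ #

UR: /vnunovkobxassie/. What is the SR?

Rule 1 (regressive voicing assimilation): /v/ precedes the voiceless obstruent /k/, so it devoices to [f] by assimilation. /b/ precedes the voiceless obstruent /x/, so it devoices to [p] by assimilation. /vnunovkobxassie/ → vnunofkopxassie.
Rule 2 (high vowel syncope): no segment meets the environment; /vnunofkopxassie/ is unchanged.
Rule 3 (final vowel raising): /e/ is a mid vowel in word-final position, so it raises to [i]. /vnunofkopxassie/ → vnunofkopxassii.

vnunofkopxassii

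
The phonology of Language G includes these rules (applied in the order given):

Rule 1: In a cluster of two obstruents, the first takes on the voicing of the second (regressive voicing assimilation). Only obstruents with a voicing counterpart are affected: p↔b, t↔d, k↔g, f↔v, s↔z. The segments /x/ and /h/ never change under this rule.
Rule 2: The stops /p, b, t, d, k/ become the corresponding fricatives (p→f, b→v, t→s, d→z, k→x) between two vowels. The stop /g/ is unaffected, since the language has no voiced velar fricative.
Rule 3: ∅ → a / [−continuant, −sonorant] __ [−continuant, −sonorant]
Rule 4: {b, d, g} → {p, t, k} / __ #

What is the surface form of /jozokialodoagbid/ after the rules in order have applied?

Rule 1 (regressive voicing assimilation): no segment meets the environment; /jozokialodoagbid/ is unchanged.
Rule 2 (intervocalic spirantization): /k/ is a stop between vowels /o/ and /i/, so it spirantizes to the fricative [x]. /d/ is a stop between vowels /o/ and /o/, so it spirantizes to the fricative [z]. /jozokialodoagbid/ → jozoxialozoagbid.
Rule 3 (stop-cluster a-epenthesis): /g/ and /b/ form a stop–stop cluster, so [a] is inserted between them. /jozoxialozoagbid/ → jozoxialozoagabid.
Rule 4 (final devoicing): /d/ is a voiced stop in word-final position, so it devoices to [t]. /jozoxialozoagabid/ → jozoxialozoagabit.

jozoxialozoagabit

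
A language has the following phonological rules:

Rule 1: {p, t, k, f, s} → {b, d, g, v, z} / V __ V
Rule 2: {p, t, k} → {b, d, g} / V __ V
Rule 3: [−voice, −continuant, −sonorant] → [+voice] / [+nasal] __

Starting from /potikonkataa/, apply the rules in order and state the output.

podigongadaa

Rule 1 (intervocalic voicing): /t/ is a voiceless obstruent between vowels /o/ and /i/, so it voices to [d]. /k/ is a voiceless obstruent between vowels /i/ and /o/, so it voices to [g]. /t/ is a voiceless obstruent between vowels /a/ and /a/, so it voices to [d]. /potikonkataa/ → podigonkadaa.
Rule 2 (intervocalic voicing): no segment meets the environment; /podigonkadaa/ is unchanged.
Rule 3 (post-nasal voicing): /k/ is a voiceless stop immediately after the nasal /n/, so it voices to [g]. /podigonkadaa/ → podigongadaa.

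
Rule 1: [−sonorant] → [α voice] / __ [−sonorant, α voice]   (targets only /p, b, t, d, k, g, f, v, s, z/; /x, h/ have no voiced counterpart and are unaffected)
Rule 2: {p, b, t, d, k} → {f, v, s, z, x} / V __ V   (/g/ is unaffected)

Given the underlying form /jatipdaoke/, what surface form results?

Rule 1 (regressive voicing assimilation): /p/ precedes the voiced obstruent /d/, so it voices to [b] by assimilation. /jatipdaoke/ → jatibdaoke.
Rule 2 (intervocalic spirantization): /t/ is a stop between vowels /a/ and /i/, so it spirantizes to the fricative [s]. /k/ is a stop between vowels /o/ and /e/, so it spirantizes to the fricative [x]. /jatibdaoke/ → jasibdaoxe.

jasibdaoxe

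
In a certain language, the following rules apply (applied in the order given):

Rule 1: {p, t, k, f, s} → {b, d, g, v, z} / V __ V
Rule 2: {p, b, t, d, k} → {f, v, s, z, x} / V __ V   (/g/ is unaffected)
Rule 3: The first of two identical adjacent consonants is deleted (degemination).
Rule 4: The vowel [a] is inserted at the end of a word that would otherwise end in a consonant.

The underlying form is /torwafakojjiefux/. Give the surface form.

torwavagojievuxa

Rule 1 (intervocalic voicing): /f/ is a voiceless obstruent between vowels /a/ and /a/, so it voices to [v]. /k/ is a voiceless obstruent between vowels /a/ and /o/, so it voices to [g]. /f/ is a voiceless obstruent between vowels /e/ and /u/, so it voices to [v]. /torwafakojjiefux/ → torwavagojjievux.
Rule 2 (intervocalic spirantization): no segment meets the environment; /torwavagojjievux/ is unchanged.
Rule 3 (degemination): /jj/ is a geminate; the first /j/ deletes. /torwavagojjievux/ → torwavagojievux.
Rule 4 (final a-epenthesis): the form ends in the consonant /x/, so [a] is inserted word-finally. /torwavagojievux/ → torwavagojievuxa.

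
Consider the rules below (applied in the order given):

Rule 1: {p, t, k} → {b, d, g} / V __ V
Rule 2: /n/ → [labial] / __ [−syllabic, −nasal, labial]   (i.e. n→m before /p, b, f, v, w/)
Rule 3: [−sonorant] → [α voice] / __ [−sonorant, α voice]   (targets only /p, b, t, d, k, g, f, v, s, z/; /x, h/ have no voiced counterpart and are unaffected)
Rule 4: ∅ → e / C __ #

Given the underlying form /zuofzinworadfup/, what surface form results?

zuovzimworatfupe

Rule 1 (intervocalic voicing): no segment meets the environment; /zuofzinworadfup/ is unchanged.
Rule 2 (nasal place assimilation): /n/ precedes the labial consonant /w/, so it assimilates in place to [m]. /zuofzinworadfup/ → zuofzimworadfup.
Rule 3 (regressive voicing assimilation): /f/ precedes the voiced obstruent /z/, so it voices to [v] by assimilation. /d/ precedes the voiceless obstruent /f/, so it devoices to [t] by assimilation. /zuofzimworadfup/ → zuovzimworatfup.
Rule 4 (final e-epenthesis): the form ends in the consonant /p/, so [e] is inserted word-finally. /zuovzimworatfup/ → zuovzimworatfupe.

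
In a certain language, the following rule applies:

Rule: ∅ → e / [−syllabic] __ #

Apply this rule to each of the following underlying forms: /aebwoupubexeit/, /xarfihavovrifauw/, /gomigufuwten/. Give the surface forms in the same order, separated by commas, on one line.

/aebwoupubexeit/: the form ends in the consonant /t/, so [e] is inserted word-finally. → [aebwoupubexeite].
/xarfihavovrifauw/: the form ends in the consonant /w/, so [e] is inserted word-finally. → [xarfihavovrifauwe].
/gomigufuwten/: the form ends in the consonant /n/, so [e] is inserted word-finally. → [gomigufuwtene].

aebwoupubexeite, xarfihavovrifauwe, gomigufuwtene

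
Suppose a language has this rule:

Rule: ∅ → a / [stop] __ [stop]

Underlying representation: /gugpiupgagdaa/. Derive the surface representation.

/g/ and /p/ form a stop–stop cluster, so [a] is inserted between them.
/p/ and /g/ form a stop–stop cluster, so [a] is inserted between them.
/g/ and /d/ form a stop–stop cluster, so [a] is inserted between them.
Surface form: [gugapiupagagadaa].

gugapiupagagadaa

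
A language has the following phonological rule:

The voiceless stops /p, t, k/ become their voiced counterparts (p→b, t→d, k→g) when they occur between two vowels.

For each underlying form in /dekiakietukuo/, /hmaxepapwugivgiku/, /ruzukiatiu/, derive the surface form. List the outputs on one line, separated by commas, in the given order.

/dekiakietukuo/: /k/ is a voiceless stop between vowels /e/ and /i/, so it voices to [g]. /k/ is a voiceless stop between vowels /a/ and /i/, so it voices to [g]. /t/ is a voiceless stop between vowels /e/ and /u/, so it voices to [d]. /k/ is a voiceless stop between vowels /u/ and /u/, so it voices to [g]. → [degiagieduguo].
/hmaxepapwugivgiku/: /p/ is a voiceless stop between vowels /e/ and /a/, so it voices to [b]. /k/ is a voiceless stop between vowels /i/ and /u/, so it voices to [g]. → [hmaxebapwugivgigu].
/ruzukiatiu/: /k/ is a voiceless stop between vowels /u/ and /i/, so it voices to [g]. /t/ is a voiceless stop between vowels /a/ and /i/, so it voices to [d]. → [ruzugiadiu].

degiagieduguo, hmaxebapwugivgigu, ruzugiadiu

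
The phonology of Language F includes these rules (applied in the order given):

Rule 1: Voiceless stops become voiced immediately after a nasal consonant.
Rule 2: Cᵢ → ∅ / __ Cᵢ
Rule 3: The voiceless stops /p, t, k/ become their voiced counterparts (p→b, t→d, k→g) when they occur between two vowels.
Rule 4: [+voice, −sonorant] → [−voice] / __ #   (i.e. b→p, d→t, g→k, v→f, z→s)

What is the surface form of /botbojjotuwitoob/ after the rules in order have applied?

Rule 1 (post-nasal voicing): no segment meets the environment; /botbojjotuwitoob/ is unchanged.
Rule 2 (degemination): /jj/ is a geminate; the first /j/ deletes. /botbojjotuwitoob/ → botbojotuwitoob.
Rule 3 (intervocalic voicing): /t/ is a voiceless stop between vowels /o/ and /u/, so it voices to [d]. /t/ is a voiceless stop between vowels /i/ and /o/, so it voices to [d]. /botbojotuwitoob/ → botbojoduwidoob.
Rule 4 (final devoicing): /b/ is a voiced obstruent in word-final position, so it devoices to [p]. /botbojoduwidoob/ → botbojoduwidoop.

botbojoduwidoop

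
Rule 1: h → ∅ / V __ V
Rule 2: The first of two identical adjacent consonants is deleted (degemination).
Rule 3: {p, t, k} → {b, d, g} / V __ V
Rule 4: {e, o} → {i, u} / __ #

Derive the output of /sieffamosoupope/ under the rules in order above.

siefamosoubobi

Rule 1 (intervocalic h-deletion): no segment meets the environment; /sieffamosoupope/ is unchanged.
Rule 2 (degemination): /ff/ is a geminate; the first /f/ deletes. /sieffamosoupope/ → siefamosoupope.
Rule 3 (intervocalic voicing): /p/ is a voiceless stop between vowels /u/ and /o/, so it voices to [b]. /p/ is a voiceless stop between vowels /o/ and /e/, so it voices to [b]. /siefamosoupope/ → siefamosoubobe.
Rule 4 (final vowel raising): /e/ is a mid vowel in word-final position, so it raises to [i]. /siefamosoubobe/ → siefamosoubobi.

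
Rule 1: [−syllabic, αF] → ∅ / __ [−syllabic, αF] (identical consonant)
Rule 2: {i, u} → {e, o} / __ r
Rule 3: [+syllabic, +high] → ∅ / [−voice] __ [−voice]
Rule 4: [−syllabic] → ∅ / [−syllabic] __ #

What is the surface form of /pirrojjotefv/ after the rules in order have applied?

Rule 1 (degemination): /rr/ is a geminate; the first /r/ deletes. /jj/ is a geminate; the first /j/ deletes. /pirrojjotefv/ → pirojotefv.
Rule 2 (pre-rhotic lowering): /i/ is a high vowel immediately before /r/, so it lowers to [e]. /pirojotefv/ → perojotefv.
Rule 3 (high vowel syncope): no segment meets the environment; /perojotefv/ is unchanged.
Rule 4 (final cluster simplification): /v/ is the second consonant of a word-final cluster /fv/, so it deletes. /perojotefv/ → perojotef.

perojotef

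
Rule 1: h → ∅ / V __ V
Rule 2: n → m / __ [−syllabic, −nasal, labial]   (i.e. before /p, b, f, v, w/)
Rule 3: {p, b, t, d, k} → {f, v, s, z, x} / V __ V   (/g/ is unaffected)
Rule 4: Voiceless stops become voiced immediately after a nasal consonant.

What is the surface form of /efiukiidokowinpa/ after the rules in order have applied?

Rule 1 (intervocalic h-deletion): no segment meets the environment; /efiukiidokowinpa/ is unchanged.
Rule 2 (nasal place assimilation): /n/ precedes the labial consonant /p/, so it assimilates in place to [m]. /efiukiidokowinpa/ → efiukiidokowimpa.
Rule 3 (intervocalic spirantization): /k/ is a stop between vowels /u/ and /i/, so it spirantizes to the fricative [x]. /d/ is a stop between vowels /i/ and /o/, so it spirantizes to the fricative [z]. /k/ is a stop between vowels /o/ and /o/, so it spirantizes to the fricative [x]. /efiukiidokowimpa/ → efiuxiizoxowimpa.
Rule 4 (post-nasal voicing): /p/ is a voiceless stop immediately after the nasal /m/, so it voices to [b]. /efiuxiizoxowimpa/ → efiuxiizoxowimba.

efiuxiizoxowimba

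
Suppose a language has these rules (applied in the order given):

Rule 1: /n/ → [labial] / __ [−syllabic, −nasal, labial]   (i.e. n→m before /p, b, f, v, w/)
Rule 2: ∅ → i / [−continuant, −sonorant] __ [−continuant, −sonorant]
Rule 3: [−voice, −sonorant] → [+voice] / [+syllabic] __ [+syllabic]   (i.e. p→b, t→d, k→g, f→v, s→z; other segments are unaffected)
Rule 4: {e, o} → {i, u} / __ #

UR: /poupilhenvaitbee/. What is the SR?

poubilhemvaidibei

Rule 1 (nasal place assimilation): /n/ precedes the labial consonant /v/, so it assimilates in place to [m]. /poupilhenvaitbee/ → poupilhemvaitbee.
Rule 2 (stop-cluster i-epenthesis): /t/ and /b/ form a stop–stop cluster, so [i] is inserted between them. /poupilhemvaitbee/ → poupilhemvaitibee.
Rule 3 (intervocalic voicing): /p/ is a voiceless obstruent between vowels /u/ and /i/, so it voices to [b]. /t/ is a voiceless obstruent between vowels /i/ and /i/, so it voices to [d]. /poupilhemvaitibee/ → poubilhemvaidibee.
Rule 4 (final vowel raising): /e/ is a mid vowel in word-final position, so it raises to [i]. /poubilhemvaidibee/ → poubilhemvaidibei.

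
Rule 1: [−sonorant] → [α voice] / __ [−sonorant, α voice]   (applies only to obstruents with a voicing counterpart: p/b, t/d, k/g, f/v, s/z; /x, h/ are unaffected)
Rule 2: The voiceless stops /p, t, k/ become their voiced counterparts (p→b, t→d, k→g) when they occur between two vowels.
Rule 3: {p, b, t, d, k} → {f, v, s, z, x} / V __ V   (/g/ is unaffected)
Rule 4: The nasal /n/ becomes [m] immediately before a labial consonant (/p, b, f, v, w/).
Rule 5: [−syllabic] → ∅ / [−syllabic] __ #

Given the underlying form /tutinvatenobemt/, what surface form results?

tuzimvazenovem

Rule 1 (regressive voicing assimilation): no segment meets the environment; /tutinvatenobemt/ is unchanged.
Rule 2 (intervocalic voicing): /t/ is a voiceless stop between vowels /u/ and /i/, so it voices to [d]. /t/ is a voiceless stop between vowels /a/ and /e/, so it voices to [d]. /tutinvatenobemt/ → tudinvadenobemt.
Rule 3 (intervocalic spirantization): /d/ is a stop between vowels /u/ and /i/, so it spirantizes to the fricative [z]. /d/ is a stop between vowels /a/ and /e/, so it spirantizes to the fricative [z]. /b/ is a stop between vowels /o/ and /e/, so it spirantizes to the fricative [v]. /tudinvadenobemt/ → tuzinvazenovemt.
Rule 4 (nasal place assimilation): /n/ precedes the labial consonant /v/, so it assimilates in place to [m]. /tuzinvazenovemt/ → tuzimvazenovemt.
Rule 5 (final cluster simplification): /t/ is the second consonant of a word-final cluster /mt/, so it deletes. /tuzimvazenovemt/ → tuzimvazenovem.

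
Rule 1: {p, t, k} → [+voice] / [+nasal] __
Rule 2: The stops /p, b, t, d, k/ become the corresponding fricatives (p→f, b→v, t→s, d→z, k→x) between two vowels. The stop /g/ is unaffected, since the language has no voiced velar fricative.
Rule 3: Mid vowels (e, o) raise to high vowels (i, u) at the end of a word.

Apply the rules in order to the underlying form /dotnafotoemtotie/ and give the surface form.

dotnafosoemdosii

Rule 1 (post-nasal voicing): /t/ is a voiceless stop immediately after the nasal /m/, so it voices to [d]. /dotnafotoemtotie/ → dotnafotoemdotie.
Rule 2 (intervocalic spirantization): /t/ is a stop between vowels /o/ and /o/, so it spirantizes to the fricative [s]. /t/ is a stop between vowels /o/ and /i/, so it spirantizes to the fricative [s]. /dotnafotoemdotie/ → dotnafosoemdosie.
Rule 3 (final vowel raising): /e/ is a mid vowel in word-final position, so it raises to [i]. /dotnafosoemdosie/ → dotnafosoemdosii.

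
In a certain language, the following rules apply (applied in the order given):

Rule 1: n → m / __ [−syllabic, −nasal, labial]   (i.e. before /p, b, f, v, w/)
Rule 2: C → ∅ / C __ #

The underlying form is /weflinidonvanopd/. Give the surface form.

weflinidomvanop

Rule 1 (nasal place assimilation): /n/ precedes the labial consonant /v/, so it assimilates in place to [m]. /weflinidonvanopd/ → weflinidomvanopd.
Rule 2 (final cluster simplification): /d/ is the second consonant of a word-final cluster /pd/, so it deletes. /weflinidomvanopd/ → weflinidomvanop.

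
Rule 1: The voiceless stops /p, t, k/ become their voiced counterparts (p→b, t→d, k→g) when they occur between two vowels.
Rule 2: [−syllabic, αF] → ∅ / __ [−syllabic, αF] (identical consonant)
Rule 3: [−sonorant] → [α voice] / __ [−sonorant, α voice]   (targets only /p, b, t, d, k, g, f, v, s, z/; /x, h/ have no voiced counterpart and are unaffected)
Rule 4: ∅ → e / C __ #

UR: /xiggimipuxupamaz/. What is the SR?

xigimibuxubamaze

Rule 1 (intervocalic voicing): /p/ is a voiceless stop between vowels /i/ and /u/, so it voices to [b]. /p/ is a voiceless stop between vowels /u/ and /a/, so it voices to [b]. /xiggimipuxupamaz/ → xiggimibuxubamaz.
Rule 2 (degemination): /gg/ is a geminate; the first /g/ deletes. /xiggimibuxubamaz/ → xigimibuxubamaz.
Rule 3 (regressive voicing assimilation): no segment meets the environment; /xigimibuxubamaz/ is unchanged.
Rule 4 (final e-epenthesis): the form ends in the consonant /z/, so [e] is inserted word-finally. /xigimibuxubamaz/ → xigimibuxubamaze.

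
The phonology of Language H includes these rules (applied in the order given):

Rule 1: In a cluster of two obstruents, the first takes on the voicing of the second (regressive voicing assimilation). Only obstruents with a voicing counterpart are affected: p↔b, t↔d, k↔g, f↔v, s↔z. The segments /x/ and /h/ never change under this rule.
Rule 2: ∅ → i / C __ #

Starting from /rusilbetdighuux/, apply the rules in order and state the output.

rusilbeddikhuuxi

Rule 1 (regressive voicing assimilation): /t/ precedes the voiced obstruent /d/, so it voices to [d] by assimilation. /g/ precedes the voiceless obstruent /h/, so it devoices to [k] by assimilation. /rusilbetdighuux/ → rusilbeddikhuux.
Rule 2 (final i-epenthesis): the form ends in the consonant /x/, so [i] is inserted word-finally. /rusilbeddikhuux/ → rusilbeddikhuuxi.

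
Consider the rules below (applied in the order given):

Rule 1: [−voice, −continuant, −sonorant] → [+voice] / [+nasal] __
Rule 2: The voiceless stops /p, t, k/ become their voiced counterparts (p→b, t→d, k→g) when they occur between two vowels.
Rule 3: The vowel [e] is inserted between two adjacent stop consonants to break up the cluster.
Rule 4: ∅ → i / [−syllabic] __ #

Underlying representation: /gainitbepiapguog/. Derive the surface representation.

gainitebebiapeguogi

Rule 1 (post-nasal voicing): no segment meets the environment; /gainitbepiapguog/ is unchanged.
Rule 2 (intervocalic voicing): /p/ is a voiceless stop between vowels /e/ and /i/, so it voices to [b]. /gainitbepiapguog/ → gainitbebiapguog.
Rule 3 (stop-cluster e-epenthesis): /t/ and /b/ form a stop–stop cluster, so [e] is inserted between them. /p/ and /g/ form a stop–stop cluster, so [e] is inserted between them. /gainitbebiapguog/ → gainitebebiapeguog.
Rule 4 (final i-epenthesis): the form ends in the consonant /g/, so [i] is inserted word-finally. /gainitebebiapeguog/ → gainitebebiapeguogi.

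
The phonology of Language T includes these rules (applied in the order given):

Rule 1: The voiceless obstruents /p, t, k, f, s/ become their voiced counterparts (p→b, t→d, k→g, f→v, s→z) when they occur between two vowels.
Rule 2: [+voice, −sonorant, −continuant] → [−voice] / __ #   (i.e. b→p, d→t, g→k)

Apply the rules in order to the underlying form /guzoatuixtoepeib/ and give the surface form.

Rule 1 (intervocalic voicing): /t/ is a voiceless obstruent between vowels /a/ and /u/, so it voices to [d]. /p/ is a voiceless obstruent between vowels /e/ and /e/, so it voices to [b]. /guzoatuixtoepeib/ → guzoaduixtoebeib.
Rule 2 (final devoicing): /b/ is a voiced stop in word-final position, so it devoices to [p]. /guzoaduixtoebeib/ → guzoaduixtoebeip.

guzoaduixtoebeip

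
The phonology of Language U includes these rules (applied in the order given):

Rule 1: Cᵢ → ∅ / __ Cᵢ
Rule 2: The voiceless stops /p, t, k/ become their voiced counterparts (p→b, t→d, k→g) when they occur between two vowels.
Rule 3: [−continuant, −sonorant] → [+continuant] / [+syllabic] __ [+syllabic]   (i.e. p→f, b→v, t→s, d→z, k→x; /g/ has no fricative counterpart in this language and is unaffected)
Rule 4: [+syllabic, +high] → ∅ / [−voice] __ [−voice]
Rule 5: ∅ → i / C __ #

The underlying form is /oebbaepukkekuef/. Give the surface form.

Rule 1 (degemination): /bb/ is a geminate; the first /b/ deletes. /kk/ is a geminate; the first /k/ deletes. /oebbaepukkekuef/ → oebaepukekuef.
Rule 2 (intervocalic voicing): /p/ is a voiceless stop between vowels /e/ and /u/, so it voices to [b]. /k/ is a voiceless stop between vowels /u/ and /e/, so it voices to [g]. /k/ is a voiceless stop between vowels /e/ and /u/, so it voices to [g]. /oebaepukekuef/ → oebaebugeguef.
Rule 3 (intervocalic spirantization): /b/ is a stop between vowels /e/ and /a/, so it spirantizes to the fricative [v]. /b/ is a stop between vowels /e/ and /u/, so it spirantizes to the fricative [v]. /oebaebugeguef/ → oevaevugeguef.
Rule 4 (high vowel syncope): no segment meets the environment; /oevaevugeguef/ is unchanged.
Rule 5 (final i-epenthesis): the form ends in the consonant /f/, so [i] is inserted word-finally. /oevaevugeguef/ → oevaevugeguefi.

oevaevugeguefi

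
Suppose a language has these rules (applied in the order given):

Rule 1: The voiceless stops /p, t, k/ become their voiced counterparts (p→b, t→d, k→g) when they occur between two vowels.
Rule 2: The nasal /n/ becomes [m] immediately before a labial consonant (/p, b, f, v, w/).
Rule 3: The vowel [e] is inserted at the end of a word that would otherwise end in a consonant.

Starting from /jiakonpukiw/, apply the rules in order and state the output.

jiagompugiwe

Rule 1 (intervocalic voicing): /k/ is a voiceless stop between vowels /a/ and /o/, so it voices to [g]. /k/ is a voiceless stop between vowels /u/ and /i/, so it voices to [g]. /jiakonpukiw/ → jiagonpugiw.
Rule 2 (nasal place assimilation): /n/ precedes the labial consonant /p/, so it assimilates in place to [m]. /jiagonpugiw/ → jiagompugiw.
Rule 3 (final e-epenthesis): the form ends in the consonant /w/, so [e] is inserted word-finally. /jiagompugiw/ → jiagompugiwe.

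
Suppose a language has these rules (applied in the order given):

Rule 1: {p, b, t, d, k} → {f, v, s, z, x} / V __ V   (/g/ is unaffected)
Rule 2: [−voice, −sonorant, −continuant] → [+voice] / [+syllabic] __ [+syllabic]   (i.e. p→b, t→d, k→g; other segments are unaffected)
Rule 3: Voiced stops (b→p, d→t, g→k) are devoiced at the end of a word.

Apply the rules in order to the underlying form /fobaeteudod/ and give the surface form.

Rule 1 (intervocalic spirantization): /b/ is a stop between vowels /o/ and /a/, so it spirantizes to the fricative [v]. /t/ is a stop between vowels /e/ and /e/, so it spirantizes to the fricative [s]. /d/ is a stop between vowels /u/ and /o/, so it spirantizes to the fricative [z]. /fobaeteudod/ → fovaeseuzod.
Rule 2 (intervocalic voicing): no segment meets the environment; /fovaeseuzod/ is unchanged.
Rule 3 (final devoicing): /d/ is a voiced stop in word-final position, so it devoices to [t]. /fovaeseuzod/ → fovaeseuzot.

fovaeseuzot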